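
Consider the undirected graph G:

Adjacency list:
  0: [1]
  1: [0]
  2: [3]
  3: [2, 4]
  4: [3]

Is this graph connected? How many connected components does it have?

Checking connectivity: the graph has 2 connected component(s).
Components: [[0, 1], [2, 3, 4]]. The graph is NOT connected.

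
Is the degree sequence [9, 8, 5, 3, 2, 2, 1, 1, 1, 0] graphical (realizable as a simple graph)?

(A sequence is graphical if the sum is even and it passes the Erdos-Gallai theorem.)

Sum of degrees = 32. Sum is even but fails Erdos-Gallai. The sequence is NOT graphical.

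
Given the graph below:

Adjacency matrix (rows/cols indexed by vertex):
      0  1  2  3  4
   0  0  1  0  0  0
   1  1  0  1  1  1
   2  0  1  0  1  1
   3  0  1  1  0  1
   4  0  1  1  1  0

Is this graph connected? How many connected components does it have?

Checking connectivity: the graph has 1 connected component(s).
All vertices are reachable from each other. The graph IS connected.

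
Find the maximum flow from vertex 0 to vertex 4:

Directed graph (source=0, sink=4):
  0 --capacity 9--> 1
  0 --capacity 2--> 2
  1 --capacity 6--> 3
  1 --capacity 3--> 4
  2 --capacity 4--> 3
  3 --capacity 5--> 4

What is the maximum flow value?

Computing max flow:
  Flow on (0->1): 6/9
  Flow on (0->2): 2/2
  Flow on (1->3): 3/6
  Flow on (1->4): 3/3
  Flow on (2->3): 2/4
  Flow on (3->4): 5/5
Maximum flow = 8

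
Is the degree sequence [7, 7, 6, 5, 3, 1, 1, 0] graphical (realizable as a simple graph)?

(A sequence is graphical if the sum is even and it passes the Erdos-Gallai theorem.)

Sum of degrees = 30. Sum is even but fails Erdos-Gallai. The sequence is NOT graphical.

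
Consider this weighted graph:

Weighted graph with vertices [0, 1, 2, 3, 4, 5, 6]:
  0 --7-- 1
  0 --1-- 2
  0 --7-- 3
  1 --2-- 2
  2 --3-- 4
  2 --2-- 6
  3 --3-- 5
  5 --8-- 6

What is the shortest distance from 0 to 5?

Using Dijkstra's algorithm from vertex 0:
Shortest path: 0 -> 3 -> 5
Total weight: 7 + 3 = 10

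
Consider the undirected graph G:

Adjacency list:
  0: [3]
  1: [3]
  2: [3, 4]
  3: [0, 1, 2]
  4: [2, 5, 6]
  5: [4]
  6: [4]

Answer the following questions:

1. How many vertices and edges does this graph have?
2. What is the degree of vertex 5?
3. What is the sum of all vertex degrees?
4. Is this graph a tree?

Count: 7 vertices, 6 edges.
Vertex 5 has neighbors [4], degree = 1.
Handshaking lemma: 2 * 6 = 12.
A graph is a tree iff it is connected and has exactly n-1 edges. This graph is connected (all 7 vertices in one component) and has 7-1 = 6 edges. It is a tree.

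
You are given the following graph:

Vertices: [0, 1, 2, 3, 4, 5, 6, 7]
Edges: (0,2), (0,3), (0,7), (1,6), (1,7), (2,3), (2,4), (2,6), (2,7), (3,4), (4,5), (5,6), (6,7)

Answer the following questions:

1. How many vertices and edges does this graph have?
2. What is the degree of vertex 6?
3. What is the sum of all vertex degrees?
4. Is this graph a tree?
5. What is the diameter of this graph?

Count: 8 vertices, 13 edges.
Vertex 6 has neighbors [1, 2, 5, 7], degree = 4.
Handshaking lemma: 2 * 13 = 26.
A tree on 8 vertices has 7 edges. This graph has 13 edges (6 extra). Not a tree.
Diameter (longest shortest path) = 3.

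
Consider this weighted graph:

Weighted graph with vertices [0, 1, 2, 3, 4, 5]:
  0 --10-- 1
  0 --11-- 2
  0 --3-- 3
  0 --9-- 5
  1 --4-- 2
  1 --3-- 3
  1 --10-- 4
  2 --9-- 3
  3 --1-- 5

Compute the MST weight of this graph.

Applying Kruskal's algorithm (sort edges by weight, add if no cycle):
  Add (3,5) w=1
  Add (0,3) w=3
  Add (1,3) w=3
  Add (1,2) w=4
  Skip (0,5) w=9 (creates cycle)
  Skip (2,3) w=9 (creates cycle)
  Skip (0,1) w=10 (creates cycle)
  Add (1,4) w=10
  Skip (0,2) w=11 (creates cycle)
MST weight = 21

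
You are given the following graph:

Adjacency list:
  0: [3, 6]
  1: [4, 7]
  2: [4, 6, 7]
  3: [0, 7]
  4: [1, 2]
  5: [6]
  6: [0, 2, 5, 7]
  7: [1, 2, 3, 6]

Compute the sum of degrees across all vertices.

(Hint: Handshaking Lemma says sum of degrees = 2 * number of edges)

Count edges: 10 edges.
By Handshaking Lemma: sum of degrees = 2 * 10 = 20.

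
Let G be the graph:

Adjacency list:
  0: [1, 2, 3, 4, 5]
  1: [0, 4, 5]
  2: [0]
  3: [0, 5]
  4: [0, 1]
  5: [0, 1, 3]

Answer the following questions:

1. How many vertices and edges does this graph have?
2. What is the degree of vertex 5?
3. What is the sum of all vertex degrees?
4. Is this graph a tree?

Count: 6 vertices, 8 edges.
Vertex 5 has neighbors [0, 1, 3], degree = 3.
Handshaking lemma: 2 * 8 = 16.
A tree on 6 vertices has 5 edges. This graph has 8 edges (3 extra). Not a tree.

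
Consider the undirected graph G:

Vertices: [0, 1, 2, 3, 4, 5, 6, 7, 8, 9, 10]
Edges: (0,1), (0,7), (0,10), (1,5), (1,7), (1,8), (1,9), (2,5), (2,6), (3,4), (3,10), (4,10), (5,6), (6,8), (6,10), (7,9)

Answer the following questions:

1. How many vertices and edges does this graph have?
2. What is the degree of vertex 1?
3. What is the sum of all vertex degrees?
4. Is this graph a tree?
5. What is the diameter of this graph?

Count: 11 vertices, 16 edges.
Vertex 1 has neighbors [0, 5, 7, 8, 9], degree = 5.
Handshaking lemma: 2 * 16 = 32.
A tree on 11 vertices has 10 edges. This graph has 16 edges (6 extra). Not a tree.
Diameter (longest shortest path) = 4.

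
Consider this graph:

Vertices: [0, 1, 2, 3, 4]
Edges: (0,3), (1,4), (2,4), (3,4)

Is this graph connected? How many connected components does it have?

Checking connectivity: the graph has 1 connected component(s).
All vertices are reachable from each other. The graph IS connected.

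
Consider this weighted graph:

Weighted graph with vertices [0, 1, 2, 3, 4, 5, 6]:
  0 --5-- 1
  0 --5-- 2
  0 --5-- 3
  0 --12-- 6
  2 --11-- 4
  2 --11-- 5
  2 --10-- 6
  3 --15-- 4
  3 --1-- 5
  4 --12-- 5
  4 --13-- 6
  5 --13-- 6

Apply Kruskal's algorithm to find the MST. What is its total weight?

Applying Kruskal's algorithm (sort edges by weight, add if no cycle):
  Add (3,5) w=1
  Add (0,2) w=5
  Add (0,1) w=5
  Add (0,3) w=5
  Add (2,6) w=10
  Skip (2,5) w=11 (creates cycle)
  Add (2,4) w=11
  Skip (0,6) w=12 (creates cycle)
  Skip (4,5) w=12 (creates cycle)
  Skip (4,6) w=13 (creates cycle)
  Skip (5,6) w=13 (creates cycle)
  Skip (3,4) w=15 (creates cycle)
MST weight = 37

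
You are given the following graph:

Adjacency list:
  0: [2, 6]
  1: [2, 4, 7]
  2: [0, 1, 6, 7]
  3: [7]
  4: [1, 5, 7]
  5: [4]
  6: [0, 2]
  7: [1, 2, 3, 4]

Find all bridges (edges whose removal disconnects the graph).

A bridge is an edge whose removal increases the number of connected components.
Bridges found: (3,7), (4,5)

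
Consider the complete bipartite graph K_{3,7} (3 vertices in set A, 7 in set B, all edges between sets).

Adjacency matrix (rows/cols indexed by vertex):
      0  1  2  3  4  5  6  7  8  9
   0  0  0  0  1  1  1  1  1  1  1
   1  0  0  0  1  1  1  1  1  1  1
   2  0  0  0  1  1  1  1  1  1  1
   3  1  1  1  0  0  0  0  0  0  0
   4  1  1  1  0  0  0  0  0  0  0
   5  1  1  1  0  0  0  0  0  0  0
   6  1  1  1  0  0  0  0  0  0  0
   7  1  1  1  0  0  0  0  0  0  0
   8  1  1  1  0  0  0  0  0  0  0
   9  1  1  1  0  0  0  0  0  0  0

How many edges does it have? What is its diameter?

K_{3,7} has 3 * 7 = 21 edges.
Any vertex reaches any opposite-side vertex in 1 step; same-side vertices reach in 2 steps via any opposite-side vertex.
Diameter = 2.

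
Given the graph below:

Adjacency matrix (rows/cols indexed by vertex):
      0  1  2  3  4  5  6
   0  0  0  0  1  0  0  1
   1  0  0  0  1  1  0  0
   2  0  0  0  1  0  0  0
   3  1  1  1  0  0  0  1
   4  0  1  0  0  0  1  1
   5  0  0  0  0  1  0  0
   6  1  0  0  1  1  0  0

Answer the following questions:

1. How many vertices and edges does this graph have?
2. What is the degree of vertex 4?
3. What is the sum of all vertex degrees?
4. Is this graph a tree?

Count: 7 vertices, 8 edges.
Vertex 4 has neighbors [1, 5, 6], degree = 3.
Handshaking lemma: 2 * 8 = 16.
A tree on 7 vertices has 6 edges. This graph has 8 edges (2 extra). Not a tree.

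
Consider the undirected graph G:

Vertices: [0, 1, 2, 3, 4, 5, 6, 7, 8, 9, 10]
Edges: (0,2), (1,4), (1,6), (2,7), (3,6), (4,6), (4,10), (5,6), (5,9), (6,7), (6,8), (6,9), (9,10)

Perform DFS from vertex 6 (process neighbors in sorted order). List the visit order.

DFS from vertex 6 (neighbors processed in ascending order):
Visit order: 6, 1, 4, 10, 9, 5, 3, 7, 2, 0, 8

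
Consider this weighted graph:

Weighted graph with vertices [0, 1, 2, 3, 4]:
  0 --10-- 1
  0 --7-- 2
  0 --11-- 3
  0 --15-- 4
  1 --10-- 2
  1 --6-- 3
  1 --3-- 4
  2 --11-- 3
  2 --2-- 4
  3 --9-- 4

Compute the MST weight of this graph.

Applying Kruskal's algorithm (sort edges by weight, add if no cycle):
  Add (2,4) w=2
  Add (1,4) w=3
  Add (1,3) w=6
  Add (0,2) w=7
  Skip (3,4) w=9 (creates cycle)
  Skip (0,1) w=10 (creates cycle)
  Skip (1,2) w=10 (creates cycle)
  Skip (0,3) w=11 (creates cycle)
  Skip (2,3) w=11 (creates cycle)
  Skip (0,4) w=15 (creates cycle)
MST weight = 18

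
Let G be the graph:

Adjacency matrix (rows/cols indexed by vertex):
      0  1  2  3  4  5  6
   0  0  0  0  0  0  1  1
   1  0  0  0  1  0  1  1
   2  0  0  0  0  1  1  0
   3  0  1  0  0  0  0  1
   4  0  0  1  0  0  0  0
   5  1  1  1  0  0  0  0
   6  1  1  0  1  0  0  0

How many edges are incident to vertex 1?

Vertex 1 has neighbors [3, 5, 6], so deg(1) = 3.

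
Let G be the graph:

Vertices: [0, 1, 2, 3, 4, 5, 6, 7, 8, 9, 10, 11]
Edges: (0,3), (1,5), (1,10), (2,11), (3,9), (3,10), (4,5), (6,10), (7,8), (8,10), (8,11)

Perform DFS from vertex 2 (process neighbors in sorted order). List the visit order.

DFS from vertex 2 (neighbors processed in ascending order):
Visit order: 2, 11, 8, 7, 10, 1, 5, 4, 3, 0, 9, 6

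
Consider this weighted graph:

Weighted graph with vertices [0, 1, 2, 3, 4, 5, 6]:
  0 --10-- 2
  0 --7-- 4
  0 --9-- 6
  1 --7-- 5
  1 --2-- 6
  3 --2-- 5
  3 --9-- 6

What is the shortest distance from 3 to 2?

Using Dijkstra's algorithm from vertex 3:
Shortest path: 3 -> 6 -> 0 -> 2
Total weight: 9 + 9 + 10 = 28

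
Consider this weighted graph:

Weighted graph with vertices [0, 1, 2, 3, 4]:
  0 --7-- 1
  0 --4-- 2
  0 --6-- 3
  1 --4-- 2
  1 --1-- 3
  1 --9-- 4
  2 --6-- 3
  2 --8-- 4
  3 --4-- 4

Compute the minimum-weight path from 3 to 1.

Using Dijkstra's algorithm from vertex 3:
Shortest path: 3 -> 1
Total weight: 1 = 1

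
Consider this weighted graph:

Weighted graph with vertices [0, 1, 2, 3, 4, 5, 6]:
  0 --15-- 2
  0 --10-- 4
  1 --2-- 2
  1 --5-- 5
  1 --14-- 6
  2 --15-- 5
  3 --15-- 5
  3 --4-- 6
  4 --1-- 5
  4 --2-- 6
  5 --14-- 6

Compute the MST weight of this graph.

Applying Kruskal's algorithm (sort edges by weight, add if no cycle):
  Add (4,5) w=1
  Add (1,2) w=2
  Add (4,6) w=2
  Add (3,6) w=4
  Add (1,5) w=5
  Add (0,4) w=10
  Skip (1,6) w=14 (creates cycle)
  Skip (5,6) w=14 (creates cycle)
  Skip (0,2) w=15 (creates cycle)
  Skip (2,5) w=15 (creates cycle)
  Skip (3,5) w=15 (creates cycle)
MST weight = 24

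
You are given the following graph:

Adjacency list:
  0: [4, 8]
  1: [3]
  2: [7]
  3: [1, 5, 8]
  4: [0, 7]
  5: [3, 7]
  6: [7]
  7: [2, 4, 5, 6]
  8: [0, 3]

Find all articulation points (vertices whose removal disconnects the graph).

An articulation point is a vertex whose removal disconnects the graph.
Articulation points: [3, 7]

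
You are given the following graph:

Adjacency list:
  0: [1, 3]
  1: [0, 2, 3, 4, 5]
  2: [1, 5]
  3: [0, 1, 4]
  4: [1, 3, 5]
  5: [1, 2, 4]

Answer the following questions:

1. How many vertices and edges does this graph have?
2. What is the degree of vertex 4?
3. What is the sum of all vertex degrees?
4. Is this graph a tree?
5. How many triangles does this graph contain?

Count: 6 vertices, 9 edges.
Vertex 4 has neighbors [1, 3, 5], degree = 3.
Handshaking lemma: 2 * 9 = 18.
A tree on 6 vertices has 5 edges. This graph has 9 edges (4 extra). Not a tree.
Number of triangles = 4.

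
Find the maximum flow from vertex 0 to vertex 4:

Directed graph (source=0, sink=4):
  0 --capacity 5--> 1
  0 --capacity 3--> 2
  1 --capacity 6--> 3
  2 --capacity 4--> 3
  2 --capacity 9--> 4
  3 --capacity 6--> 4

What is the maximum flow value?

Computing max flow:
  Flow on (0->1): 5/5
  Flow on (0->2): 3/3
  Flow on (1->3): 5/6
  Flow on (2->4): 3/9
  Flow on (3->4): 5/6
Maximum flow = 8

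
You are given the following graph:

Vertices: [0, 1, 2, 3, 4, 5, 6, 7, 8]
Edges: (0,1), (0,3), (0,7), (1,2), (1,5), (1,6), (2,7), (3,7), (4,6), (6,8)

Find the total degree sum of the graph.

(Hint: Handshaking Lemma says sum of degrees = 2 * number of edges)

Count edges: 10 edges.
By Handshaking Lemma: sum of degrees = 2 * 10 = 20.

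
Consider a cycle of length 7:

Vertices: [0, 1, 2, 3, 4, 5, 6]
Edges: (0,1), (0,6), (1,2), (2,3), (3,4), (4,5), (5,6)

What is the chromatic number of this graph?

This is an odd cycle (C_7). Odd cycles are not bipartite (any 2-coloring forces two adjacent vertices to match), and 3 colors suffice.
Chromatic number = 3.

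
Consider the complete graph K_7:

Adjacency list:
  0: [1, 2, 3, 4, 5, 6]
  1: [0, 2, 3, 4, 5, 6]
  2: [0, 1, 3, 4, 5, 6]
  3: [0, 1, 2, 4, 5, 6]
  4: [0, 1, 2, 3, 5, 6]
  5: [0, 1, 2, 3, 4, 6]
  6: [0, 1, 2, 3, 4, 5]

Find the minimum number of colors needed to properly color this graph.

In K_7, every vertex is adjacent to every other vertex.
Each vertex needs a unique color.
Chromatic number = 7.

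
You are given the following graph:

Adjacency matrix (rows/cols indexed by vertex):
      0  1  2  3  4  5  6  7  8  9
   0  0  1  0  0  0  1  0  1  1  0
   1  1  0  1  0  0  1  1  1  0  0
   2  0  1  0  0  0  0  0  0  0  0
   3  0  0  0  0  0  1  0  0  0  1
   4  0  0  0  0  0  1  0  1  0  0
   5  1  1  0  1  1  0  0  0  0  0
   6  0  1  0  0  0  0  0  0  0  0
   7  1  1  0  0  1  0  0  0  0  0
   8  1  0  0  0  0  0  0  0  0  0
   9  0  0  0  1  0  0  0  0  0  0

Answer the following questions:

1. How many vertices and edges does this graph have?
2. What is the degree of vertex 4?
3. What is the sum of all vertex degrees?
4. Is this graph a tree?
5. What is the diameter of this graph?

Count: 10 vertices, 12 edges.
Vertex 4 has neighbors [5, 7], degree = 2.
Handshaking lemma: 2 * 12 = 24.
A tree on 10 vertices has 9 edges. This graph has 12 edges (3 extra). Not a tree.
Diameter (longest shortest path) = 4.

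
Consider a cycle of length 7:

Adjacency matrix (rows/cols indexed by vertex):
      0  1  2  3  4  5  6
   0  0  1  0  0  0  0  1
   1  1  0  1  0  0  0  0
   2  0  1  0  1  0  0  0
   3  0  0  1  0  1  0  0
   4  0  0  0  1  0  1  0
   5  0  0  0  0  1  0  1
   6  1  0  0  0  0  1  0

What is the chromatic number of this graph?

This is an odd cycle (C_7). Odd cycles are not bipartite (any 2-coloring forces two adjacent vertices to match), and 3 colors suffice.
Chromatic number = 3.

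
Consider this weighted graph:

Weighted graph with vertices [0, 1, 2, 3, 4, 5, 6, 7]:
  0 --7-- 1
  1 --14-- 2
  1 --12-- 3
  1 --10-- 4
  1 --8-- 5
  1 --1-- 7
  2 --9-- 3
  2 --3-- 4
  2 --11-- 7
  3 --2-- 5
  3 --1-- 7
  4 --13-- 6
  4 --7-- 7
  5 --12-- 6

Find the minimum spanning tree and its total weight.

Applying Kruskal's algorithm (sort edges by weight, add if no cycle):
  Add (1,7) w=1
  Add (3,7) w=1
  Add (3,5) w=2
  Add (2,4) w=3
  Add (0,1) w=7
  Add (4,7) w=7
  Skip (1,5) w=8 (creates cycle)
  Skip (2,3) w=9 (creates cycle)
  Skip (1,4) w=10 (creates cycle)
  Skip (2,7) w=11 (creates cycle)
  Skip (1,3) w=12 (creates cycle)
  Add (5,6) w=12
  Skip (4,6) w=13 (creates cycle)
  Skip (1,2) w=14 (creates cycle)
MST weight = 33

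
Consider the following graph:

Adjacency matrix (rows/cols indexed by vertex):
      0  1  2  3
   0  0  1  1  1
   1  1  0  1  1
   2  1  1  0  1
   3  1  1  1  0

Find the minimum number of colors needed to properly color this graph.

The graph has a maximum clique of size 4 (lower bound on chromatic number).
A valid 4-coloring: {0: 0, 1: 1, 2: 2, 3: 3}.
Chromatic number = 4.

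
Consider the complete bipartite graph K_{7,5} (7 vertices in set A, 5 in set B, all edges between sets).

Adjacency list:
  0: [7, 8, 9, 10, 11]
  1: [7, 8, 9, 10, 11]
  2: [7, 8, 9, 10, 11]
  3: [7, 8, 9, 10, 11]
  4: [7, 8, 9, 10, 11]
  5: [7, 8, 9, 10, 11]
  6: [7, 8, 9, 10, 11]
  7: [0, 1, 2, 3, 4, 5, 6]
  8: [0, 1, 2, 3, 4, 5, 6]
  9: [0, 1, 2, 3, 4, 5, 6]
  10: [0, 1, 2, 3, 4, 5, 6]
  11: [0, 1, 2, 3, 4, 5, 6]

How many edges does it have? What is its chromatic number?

K_{7,5} has 7 * 5 = 35 edges.
Bipartite graphs have chromatic number 2 (color each partition differently).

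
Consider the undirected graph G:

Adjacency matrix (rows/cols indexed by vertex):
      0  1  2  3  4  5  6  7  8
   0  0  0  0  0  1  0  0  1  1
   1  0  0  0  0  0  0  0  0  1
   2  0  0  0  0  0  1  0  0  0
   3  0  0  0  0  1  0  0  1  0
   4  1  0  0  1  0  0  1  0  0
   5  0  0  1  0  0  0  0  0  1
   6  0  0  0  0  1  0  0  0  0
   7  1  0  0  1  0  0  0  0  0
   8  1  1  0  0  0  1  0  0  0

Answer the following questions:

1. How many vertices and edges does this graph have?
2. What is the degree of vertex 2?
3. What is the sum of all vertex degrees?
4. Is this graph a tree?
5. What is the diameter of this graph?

Count: 9 vertices, 9 edges.
Vertex 2 has neighbors [5], degree = 1.
Handshaking lemma: 2 * 9 = 18.
A tree on 9 vertices has 8 edges. This graph has 9 edges (1 extra). Not a tree.
Diameter (longest shortest path) = 5.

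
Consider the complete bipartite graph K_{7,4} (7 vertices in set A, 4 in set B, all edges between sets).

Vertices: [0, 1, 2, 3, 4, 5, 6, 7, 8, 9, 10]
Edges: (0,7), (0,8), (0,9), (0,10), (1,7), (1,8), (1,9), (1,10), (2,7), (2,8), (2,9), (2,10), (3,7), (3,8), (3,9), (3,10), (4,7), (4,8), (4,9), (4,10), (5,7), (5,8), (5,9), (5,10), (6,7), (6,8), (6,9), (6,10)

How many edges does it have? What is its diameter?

K_{7,4} has 7 * 4 = 28 edges.
Any vertex reaches any opposite-side vertex in 1 step; same-side vertices reach in 2 steps via any opposite-side vertex.
Diameter = 2.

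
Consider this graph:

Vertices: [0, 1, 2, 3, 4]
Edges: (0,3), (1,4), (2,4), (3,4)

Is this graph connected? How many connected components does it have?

Checking connectivity: the graph has 1 connected component(s).
All vertices are reachable from each other. The graph IS connected.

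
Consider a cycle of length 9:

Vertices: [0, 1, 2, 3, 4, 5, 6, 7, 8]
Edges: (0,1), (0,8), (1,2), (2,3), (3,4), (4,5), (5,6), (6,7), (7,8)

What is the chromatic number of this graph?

This is an odd cycle (C_9). Odd cycles are not bipartite (any 2-coloring forces two adjacent vertices to match), and 3 colors suffice.
Chromatic number = 3.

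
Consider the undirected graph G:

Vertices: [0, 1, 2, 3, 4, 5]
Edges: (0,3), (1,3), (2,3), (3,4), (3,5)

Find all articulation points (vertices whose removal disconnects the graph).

An articulation point is a vertex whose removal disconnects the graph.
Articulation points: [3]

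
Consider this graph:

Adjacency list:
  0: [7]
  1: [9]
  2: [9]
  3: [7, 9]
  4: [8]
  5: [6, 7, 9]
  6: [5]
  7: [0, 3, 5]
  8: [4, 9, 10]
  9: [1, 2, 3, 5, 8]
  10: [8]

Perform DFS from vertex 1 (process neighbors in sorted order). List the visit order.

DFS from vertex 1 (neighbors processed in ascending order):
Visit order: 1, 9, 2, 3, 7, 0, 5, 6, 8, 4, 10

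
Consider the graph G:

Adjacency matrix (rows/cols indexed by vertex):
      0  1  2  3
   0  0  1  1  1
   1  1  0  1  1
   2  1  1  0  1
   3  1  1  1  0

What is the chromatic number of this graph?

The graph has a maximum clique of size 4 (lower bound on chromatic number).
A valid 4-coloring: {0: 0, 1: 1, 2: 2, 3: 3}.
Chromatic number = 4.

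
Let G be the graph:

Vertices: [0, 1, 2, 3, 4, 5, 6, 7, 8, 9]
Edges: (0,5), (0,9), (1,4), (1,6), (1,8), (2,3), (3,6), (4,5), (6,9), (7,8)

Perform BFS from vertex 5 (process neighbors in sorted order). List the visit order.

BFS from vertex 5 (neighbors processed in ascending order):
Visit order: 5, 0, 4, 9, 1, 6, 8, 3, 7, 2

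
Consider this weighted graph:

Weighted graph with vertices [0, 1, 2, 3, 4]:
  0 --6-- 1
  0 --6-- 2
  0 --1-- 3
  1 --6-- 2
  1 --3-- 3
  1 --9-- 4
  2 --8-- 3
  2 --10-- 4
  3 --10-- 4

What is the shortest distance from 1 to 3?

Using Dijkstra's algorithm from vertex 1:
Shortest path: 1 -> 3
Total weight: 3 = 3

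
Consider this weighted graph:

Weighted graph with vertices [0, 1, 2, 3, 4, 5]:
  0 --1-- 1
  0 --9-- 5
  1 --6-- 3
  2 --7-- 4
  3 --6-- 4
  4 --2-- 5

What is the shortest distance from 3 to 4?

Using Dijkstra's algorithm from vertex 3:
Shortest path: 3 -> 4
Total weight: 6 = 6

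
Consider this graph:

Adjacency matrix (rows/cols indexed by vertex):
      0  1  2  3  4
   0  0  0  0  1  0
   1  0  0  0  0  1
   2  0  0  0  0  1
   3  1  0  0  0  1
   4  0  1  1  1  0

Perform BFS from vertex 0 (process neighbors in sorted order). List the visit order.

BFS from vertex 0 (neighbors processed in ascending order):
Visit order: 0, 3, 4, 1, 2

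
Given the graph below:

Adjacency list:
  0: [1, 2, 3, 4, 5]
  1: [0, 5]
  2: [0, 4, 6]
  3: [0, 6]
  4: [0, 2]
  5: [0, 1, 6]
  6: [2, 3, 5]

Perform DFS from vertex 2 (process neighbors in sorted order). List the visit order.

DFS from vertex 2 (neighbors processed in ascending order):
Visit order: 2, 0, 1, 5, 6, 3, 4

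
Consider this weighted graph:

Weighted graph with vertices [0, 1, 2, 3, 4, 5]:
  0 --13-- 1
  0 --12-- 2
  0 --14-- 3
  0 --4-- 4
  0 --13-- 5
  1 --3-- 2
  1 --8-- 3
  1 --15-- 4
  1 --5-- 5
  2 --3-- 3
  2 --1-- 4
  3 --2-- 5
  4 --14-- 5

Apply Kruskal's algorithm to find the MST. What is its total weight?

Applying Kruskal's algorithm (sort edges by weight, add if no cycle):
  Add (2,4) w=1
  Add (3,5) w=2
  Add (1,2) w=3
  Add (2,3) w=3
  Add (0,4) w=4
  Skip (1,5) w=5 (creates cycle)
  Skip (1,3) w=8 (creates cycle)
  Skip (0,2) w=12 (creates cycle)
  Skip (0,1) w=13 (creates cycle)
  Skip (0,5) w=13 (creates cycle)
  Skip (0,3) w=14 (creates cycle)
  Skip (4,5) w=14 (creates cycle)
  Skip (1,4) w=15 (creates cycle)
MST weight = 13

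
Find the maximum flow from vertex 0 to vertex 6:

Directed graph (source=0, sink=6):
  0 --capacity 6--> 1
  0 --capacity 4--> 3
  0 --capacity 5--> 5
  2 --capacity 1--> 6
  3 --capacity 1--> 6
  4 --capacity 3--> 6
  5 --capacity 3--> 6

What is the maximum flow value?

Computing max flow:
  Flow on (0->3): 1/4
  Flow on (0->5): 3/5
  Flow on (3->6): 1/1
  Flow on (5->6): 3/3
Maximum flow = 4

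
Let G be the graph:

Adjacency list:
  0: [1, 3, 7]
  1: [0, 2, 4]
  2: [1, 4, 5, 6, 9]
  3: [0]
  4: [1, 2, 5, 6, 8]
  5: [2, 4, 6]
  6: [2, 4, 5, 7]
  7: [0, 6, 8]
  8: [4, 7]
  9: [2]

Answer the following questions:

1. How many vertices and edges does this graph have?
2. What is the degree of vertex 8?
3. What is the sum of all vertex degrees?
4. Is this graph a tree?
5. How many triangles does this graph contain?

Count: 10 vertices, 15 edges.
Vertex 8 has neighbors [4, 7], degree = 2.
Handshaking lemma: 2 * 15 = 30.
A tree on 10 vertices has 9 edges. This graph has 15 edges (6 extra). Not a tree.
Number of triangles = 5.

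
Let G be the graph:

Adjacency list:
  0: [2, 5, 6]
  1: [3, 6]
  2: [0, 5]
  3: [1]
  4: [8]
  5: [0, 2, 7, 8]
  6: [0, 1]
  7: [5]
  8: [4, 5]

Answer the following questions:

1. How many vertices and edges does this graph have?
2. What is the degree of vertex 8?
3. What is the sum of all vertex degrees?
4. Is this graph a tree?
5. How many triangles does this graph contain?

Count: 9 vertices, 9 edges.
Vertex 8 has neighbors [4, 5], degree = 2.
Handshaking lemma: 2 * 9 = 18.
A tree on 9 vertices has 8 edges. This graph has 9 edges (1 extra). Not a tree.
Number of triangles = 1.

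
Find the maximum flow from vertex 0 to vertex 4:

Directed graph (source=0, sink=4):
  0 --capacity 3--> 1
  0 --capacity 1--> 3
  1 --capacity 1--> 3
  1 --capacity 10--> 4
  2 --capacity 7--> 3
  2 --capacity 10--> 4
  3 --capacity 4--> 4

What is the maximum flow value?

Computing max flow:
  Flow on (0->1): 3/3
  Flow on (0->3): 1/1
  Flow on (1->4): 3/10
  Flow on (3->4): 1/4
Maximum flow = 4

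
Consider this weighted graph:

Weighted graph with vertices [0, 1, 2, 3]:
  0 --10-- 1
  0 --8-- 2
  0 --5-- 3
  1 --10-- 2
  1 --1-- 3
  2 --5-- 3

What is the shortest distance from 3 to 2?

Using Dijkstra's algorithm from vertex 3:
Shortest path: 3 -> 2
Total weight: 5 = 5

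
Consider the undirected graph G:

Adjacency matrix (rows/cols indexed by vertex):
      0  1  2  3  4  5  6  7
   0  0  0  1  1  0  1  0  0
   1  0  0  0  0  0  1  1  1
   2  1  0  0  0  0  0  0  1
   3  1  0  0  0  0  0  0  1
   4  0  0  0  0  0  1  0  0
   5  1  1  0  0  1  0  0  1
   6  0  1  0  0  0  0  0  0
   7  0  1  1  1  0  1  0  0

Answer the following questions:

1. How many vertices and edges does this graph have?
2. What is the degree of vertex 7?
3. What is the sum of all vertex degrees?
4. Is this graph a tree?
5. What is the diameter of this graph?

Count: 8 vertices, 10 edges.
Vertex 7 has neighbors [1, 2, 3, 5], degree = 4.
Handshaking lemma: 2 * 10 = 20.
A tree on 8 vertices has 7 edges. This graph has 10 edges (3 extra). Not a tree.
Diameter (longest shortest path) = 3.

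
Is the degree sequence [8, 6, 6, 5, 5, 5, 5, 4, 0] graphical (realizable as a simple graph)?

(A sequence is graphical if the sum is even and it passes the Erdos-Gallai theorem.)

Sum of degrees = 44. Sum is even but fails Erdos-Gallai. The sequence is NOT graphical.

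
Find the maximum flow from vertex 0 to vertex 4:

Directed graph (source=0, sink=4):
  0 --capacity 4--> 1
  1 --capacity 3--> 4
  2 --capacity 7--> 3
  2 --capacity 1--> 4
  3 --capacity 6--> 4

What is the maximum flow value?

Computing max flow:
  Flow on (0->1): 3/4
  Flow on (1->4): 3/3
Maximum flow = 3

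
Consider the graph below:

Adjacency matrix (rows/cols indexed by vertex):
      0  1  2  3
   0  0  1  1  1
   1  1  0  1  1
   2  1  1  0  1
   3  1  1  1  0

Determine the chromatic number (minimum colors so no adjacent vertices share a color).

The graph has a maximum clique of size 4 (lower bound on chromatic number).
A valid 4-coloring: {0: 0, 1: 1, 2: 2, 3: 3}.
Chromatic number = 4.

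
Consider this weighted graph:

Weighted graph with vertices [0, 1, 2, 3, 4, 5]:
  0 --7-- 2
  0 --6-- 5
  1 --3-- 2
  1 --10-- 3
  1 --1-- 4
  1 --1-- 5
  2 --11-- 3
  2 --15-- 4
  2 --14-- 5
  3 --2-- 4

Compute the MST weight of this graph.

Applying Kruskal's algorithm (sort edges by weight, add if no cycle):
  Add (1,4) w=1
  Add (1,5) w=1
  Add (3,4) w=2
  Add (1,2) w=3
  Add (0,5) w=6
  Skip (0,2) w=7 (creates cycle)
  Skip (1,3) w=10 (creates cycle)
  Skip (2,3) w=11 (creates cycle)
  Skip (2,5) w=14 (creates cycle)
  Skip (2,4) w=15 (creates cycle)
MST weight = 13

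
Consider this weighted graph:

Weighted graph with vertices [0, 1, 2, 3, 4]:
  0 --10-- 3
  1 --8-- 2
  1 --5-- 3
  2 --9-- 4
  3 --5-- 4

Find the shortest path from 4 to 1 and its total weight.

Using Dijkstra's algorithm from vertex 4:
Shortest path: 4 -> 3 -> 1
Total weight: 5 + 5 = 10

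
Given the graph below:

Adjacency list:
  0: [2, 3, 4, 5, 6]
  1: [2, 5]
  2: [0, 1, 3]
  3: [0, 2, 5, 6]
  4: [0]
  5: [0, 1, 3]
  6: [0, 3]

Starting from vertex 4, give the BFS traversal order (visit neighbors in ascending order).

BFS from vertex 4 (neighbors processed in ascending order):
Visit order: 4, 0, 2, 3, 5, 6, 1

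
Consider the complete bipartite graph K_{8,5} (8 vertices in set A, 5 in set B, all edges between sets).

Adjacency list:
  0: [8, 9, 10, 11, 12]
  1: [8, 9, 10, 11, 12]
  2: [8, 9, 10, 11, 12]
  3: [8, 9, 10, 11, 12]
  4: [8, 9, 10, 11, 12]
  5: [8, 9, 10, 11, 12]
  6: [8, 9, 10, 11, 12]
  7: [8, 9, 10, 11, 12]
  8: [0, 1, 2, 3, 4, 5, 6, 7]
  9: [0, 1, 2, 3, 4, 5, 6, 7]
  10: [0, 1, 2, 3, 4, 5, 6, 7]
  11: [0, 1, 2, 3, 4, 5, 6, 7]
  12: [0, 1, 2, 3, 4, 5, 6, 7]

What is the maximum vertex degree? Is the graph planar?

Set-A vertices have degree 5; set-B vertices have degree 8. Maximum degree = max(8,5) = 8.
K_{8,5} contains K_{3,3} as a subgraph (since both sides have >= 3 vertices); by Kuratowski's theorem it is not planar.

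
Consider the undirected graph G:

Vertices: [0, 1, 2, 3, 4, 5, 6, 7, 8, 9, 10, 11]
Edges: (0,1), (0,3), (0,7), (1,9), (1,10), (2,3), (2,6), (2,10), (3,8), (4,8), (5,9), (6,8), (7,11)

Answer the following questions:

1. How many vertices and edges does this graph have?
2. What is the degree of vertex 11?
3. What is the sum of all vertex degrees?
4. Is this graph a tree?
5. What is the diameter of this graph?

Count: 12 vertices, 13 edges.
Vertex 11 has neighbors [7], degree = 1.
Handshaking lemma: 2 * 13 = 26.
A tree on 12 vertices has 11 edges. This graph has 13 edges (2 extra). Not a tree.
Diameter (longest shortest path) = 6.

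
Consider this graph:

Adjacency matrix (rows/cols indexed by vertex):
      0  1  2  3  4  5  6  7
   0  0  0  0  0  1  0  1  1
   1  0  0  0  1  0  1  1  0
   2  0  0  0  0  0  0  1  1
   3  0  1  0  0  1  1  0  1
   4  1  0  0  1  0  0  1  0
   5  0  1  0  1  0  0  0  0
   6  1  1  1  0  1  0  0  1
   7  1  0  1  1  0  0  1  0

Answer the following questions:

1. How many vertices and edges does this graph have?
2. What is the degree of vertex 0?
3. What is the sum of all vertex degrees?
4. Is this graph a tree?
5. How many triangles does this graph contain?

Count: 8 vertices, 13 edges.
Vertex 0 has neighbors [4, 6, 7], degree = 3.
Handshaking lemma: 2 * 13 = 26.
A tree on 8 vertices has 7 edges. This graph has 13 edges (6 extra). Not a tree.
Number of triangles = 4.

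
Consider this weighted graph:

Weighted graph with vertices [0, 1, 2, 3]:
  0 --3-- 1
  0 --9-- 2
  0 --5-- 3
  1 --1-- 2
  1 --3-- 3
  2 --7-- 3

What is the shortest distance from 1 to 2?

Using Dijkstra's algorithm from vertex 1:
Shortest path: 1 -> 2
Total weight: 1 = 1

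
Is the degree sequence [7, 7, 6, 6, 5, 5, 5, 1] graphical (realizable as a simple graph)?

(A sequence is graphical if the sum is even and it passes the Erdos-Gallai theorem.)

Sum of degrees = 42. Sum is even but fails Erdos-Gallai. The sequence is NOT graphical.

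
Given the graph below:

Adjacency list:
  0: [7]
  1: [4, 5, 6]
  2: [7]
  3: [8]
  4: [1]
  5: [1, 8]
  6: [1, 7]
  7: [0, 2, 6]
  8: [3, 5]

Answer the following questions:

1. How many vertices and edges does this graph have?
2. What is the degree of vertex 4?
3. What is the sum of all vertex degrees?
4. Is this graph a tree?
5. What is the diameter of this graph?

Count: 9 vertices, 8 edges.
Vertex 4 has neighbors [1], degree = 1.
Handshaking lemma: 2 * 8 = 16.
A graph is a tree iff it is connected and has exactly n-1 edges. This graph is connected (all 9 vertices in one component) and has 9-1 = 8 edges. It is a tree.
Diameter (longest shortest path) = 6.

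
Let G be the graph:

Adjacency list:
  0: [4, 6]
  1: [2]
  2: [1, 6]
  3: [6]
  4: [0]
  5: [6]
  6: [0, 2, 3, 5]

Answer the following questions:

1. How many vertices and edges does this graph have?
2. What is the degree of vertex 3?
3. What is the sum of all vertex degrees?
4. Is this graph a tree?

Count: 7 vertices, 6 edges.
Vertex 3 has neighbors [6], degree = 1.
Handshaking lemma: 2 * 6 = 12.
A graph is a tree iff it is connected and has exactly n-1 edges. This graph is connected (all 7 vertices in one component) and has 7-1 = 6 edges. It is a tree.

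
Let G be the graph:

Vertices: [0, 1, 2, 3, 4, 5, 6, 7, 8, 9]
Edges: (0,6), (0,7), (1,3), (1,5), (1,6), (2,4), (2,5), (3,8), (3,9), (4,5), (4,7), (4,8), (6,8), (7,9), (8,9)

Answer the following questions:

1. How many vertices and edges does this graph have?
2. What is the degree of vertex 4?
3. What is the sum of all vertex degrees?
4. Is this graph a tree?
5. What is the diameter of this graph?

Count: 10 vertices, 15 edges.
Vertex 4 has neighbors [2, 5, 7, 8], degree = 4.
Handshaking lemma: 2 * 15 = 30.
A tree on 10 vertices has 9 edges. This graph has 15 edges (6 extra). Not a tree.
Diameter (longest shortest path) = 3.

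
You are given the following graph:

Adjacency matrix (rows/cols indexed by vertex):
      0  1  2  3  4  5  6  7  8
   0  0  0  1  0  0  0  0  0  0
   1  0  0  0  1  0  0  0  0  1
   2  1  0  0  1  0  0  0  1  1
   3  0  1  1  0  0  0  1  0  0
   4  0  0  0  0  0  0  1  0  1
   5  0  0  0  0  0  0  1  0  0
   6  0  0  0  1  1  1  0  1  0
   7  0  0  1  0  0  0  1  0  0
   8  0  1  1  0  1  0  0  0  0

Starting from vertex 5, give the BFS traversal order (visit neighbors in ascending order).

BFS from vertex 5 (neighbors processed in ascending order):
Visit order: 5, 6, 3, 4, 7, 1, 2, 8, 0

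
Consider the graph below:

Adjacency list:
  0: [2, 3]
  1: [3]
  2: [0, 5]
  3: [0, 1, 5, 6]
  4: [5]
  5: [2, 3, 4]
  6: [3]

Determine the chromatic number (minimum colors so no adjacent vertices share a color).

The graph has a maximum clique of size 2 (lower bound on chromatic number).
A valid 2-coloring: {0: 1, 1: 1, 2: 0, 3: 0, 4: 0, 5: 1, 6: 1}.
Chromatic number = 2.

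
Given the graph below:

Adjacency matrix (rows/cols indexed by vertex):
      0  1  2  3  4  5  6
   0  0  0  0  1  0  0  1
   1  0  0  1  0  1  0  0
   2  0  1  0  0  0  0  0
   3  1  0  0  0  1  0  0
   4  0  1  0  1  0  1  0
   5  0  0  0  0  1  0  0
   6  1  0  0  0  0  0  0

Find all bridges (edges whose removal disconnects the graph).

A bridge is an edge whose removal increases the number of connected components.
Bridges found: (0,3), (0,6), (1,2), (1,4), (3,4), (4,5)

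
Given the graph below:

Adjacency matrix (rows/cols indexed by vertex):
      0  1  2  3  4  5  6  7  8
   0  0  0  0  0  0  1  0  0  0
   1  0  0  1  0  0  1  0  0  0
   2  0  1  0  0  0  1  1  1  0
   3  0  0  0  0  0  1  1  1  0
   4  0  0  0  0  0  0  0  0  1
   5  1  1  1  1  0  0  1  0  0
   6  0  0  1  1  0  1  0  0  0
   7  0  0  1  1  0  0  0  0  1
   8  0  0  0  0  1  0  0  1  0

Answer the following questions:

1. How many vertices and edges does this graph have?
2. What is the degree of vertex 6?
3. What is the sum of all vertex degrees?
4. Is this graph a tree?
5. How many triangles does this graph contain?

Count: 9 vertices, 12 edges.
Vertex 6 has neighbors [2, 3, 5], degree = 3.
Handshaking lemma: 2 * 12 = 24.
A tree on 9 vertices has 8 edges. This graph has 12 edges (4 extra). Not a tree.
Number of triangles = 3.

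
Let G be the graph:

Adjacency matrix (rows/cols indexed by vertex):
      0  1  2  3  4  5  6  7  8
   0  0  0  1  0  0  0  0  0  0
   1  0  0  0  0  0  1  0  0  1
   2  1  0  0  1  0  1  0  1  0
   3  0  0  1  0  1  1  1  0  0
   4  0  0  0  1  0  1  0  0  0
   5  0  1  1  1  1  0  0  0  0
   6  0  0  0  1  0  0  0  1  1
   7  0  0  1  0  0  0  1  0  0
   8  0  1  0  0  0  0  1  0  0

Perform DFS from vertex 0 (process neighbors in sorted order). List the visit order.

DFS from vertex 0 (neighbors processed in ascending order):
Visit order: 0, 2, 3, 4, 5, 1, 8, 6, 7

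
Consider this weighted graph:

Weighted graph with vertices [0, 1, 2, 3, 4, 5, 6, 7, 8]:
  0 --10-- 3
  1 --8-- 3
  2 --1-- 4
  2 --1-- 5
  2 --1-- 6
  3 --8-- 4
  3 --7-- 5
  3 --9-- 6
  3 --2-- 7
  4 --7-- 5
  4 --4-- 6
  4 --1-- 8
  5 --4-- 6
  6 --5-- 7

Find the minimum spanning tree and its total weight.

Applying Kruskal's algorithm (sort edges by weight, add if no cycle):
  Add (2,6) w=1
  Add (2,5) w=1
  Add (2,4) w=1
  Add (4,8) w=1
  Add (3,7) w=2
  Skip (4,6) w=4 (creates cycle)
  Skip (5,6) w=4 (creates cycle)
  Add (6,7) w=5
  Skip (3,5) w=7 (creates cycle)
  Skip (4,5) w=7 (creates cycle)
  Add (1,3) w=8
  Skip (3,4) w=8 (creates cycle)
  Skip (3,6) w=9 (creates cycle)
  Add (0,3) w=10
MST weight = 29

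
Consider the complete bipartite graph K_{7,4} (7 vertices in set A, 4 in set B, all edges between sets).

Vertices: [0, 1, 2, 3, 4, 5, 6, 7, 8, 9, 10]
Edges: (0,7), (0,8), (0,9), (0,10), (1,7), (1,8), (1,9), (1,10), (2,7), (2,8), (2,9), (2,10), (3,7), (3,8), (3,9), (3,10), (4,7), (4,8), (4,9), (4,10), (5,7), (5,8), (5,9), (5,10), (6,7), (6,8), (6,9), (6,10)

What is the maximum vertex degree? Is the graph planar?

Set-A vertices have degree 4; set-B vertices have degree 7. Maximum degree = max(7,4) = 7.
K_{7,4} contains K_{3,3} as a subgraph (since both sides have >= 3 vertices); by Kuratowski's theorem it is not planar.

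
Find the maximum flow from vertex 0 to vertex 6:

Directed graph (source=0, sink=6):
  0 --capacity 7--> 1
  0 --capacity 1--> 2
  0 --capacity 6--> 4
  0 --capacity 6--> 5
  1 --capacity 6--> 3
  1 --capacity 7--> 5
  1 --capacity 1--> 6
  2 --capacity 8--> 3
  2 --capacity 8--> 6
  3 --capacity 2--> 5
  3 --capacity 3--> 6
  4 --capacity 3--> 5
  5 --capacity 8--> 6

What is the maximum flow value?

Computing max flow:
  Flow on (0->1): 4/7
  Flow on (0->2): 1/1
  Flow on (0->4): 3/6
  Flow on (0->5): 5/6
  Flow on (1->3): 3/6
  Flow on (1->6): 1/1
  Flow on (2->6): 1/8
  Flow on (3->6): 3/3
  Flow on (4->5): 3/3
  Flow on (5->6): 8/8
Maximum flow = 13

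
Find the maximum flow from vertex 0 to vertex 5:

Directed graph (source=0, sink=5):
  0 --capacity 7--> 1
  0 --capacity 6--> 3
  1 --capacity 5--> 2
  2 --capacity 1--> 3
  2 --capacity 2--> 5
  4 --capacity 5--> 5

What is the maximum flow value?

Computing max flow:
  Flow on (0->1): 2/7
  Flow on (1->2): 2/5
  Flow on (2->5): 2/2
Maximum flow = 2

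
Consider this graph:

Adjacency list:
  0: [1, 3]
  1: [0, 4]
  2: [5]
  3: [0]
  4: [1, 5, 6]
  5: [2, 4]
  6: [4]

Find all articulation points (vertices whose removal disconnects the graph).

An articulation point is a vertex whose removal disconnects the graph.
Articulation points: [0, 1, 4, 5]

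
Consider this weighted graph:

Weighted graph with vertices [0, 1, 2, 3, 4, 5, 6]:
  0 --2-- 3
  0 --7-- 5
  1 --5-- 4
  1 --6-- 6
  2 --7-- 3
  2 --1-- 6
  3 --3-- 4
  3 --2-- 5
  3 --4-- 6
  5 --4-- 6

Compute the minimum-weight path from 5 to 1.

Using Dijkstra's algorithm from vertex 5:
Shortest path: 5 -> 6 -> 1
Total weight: 4 + 6 = 10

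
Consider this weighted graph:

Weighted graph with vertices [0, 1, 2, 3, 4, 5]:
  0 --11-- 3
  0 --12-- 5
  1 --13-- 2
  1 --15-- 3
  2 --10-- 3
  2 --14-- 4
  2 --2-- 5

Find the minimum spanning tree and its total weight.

Applying Kruskal's algorithm (sort edges by weight, add if no cycle):
  Add (2,5) w=2
  Add (2,3) w=10
  Add (0,3) w=11
  Skip (0,5) w=12 (creates cycle)
  Add (1,2) w=13
  Add (2,4) w=14
  Skip (1,3) w=15 (creates cycle)
MST weight = 50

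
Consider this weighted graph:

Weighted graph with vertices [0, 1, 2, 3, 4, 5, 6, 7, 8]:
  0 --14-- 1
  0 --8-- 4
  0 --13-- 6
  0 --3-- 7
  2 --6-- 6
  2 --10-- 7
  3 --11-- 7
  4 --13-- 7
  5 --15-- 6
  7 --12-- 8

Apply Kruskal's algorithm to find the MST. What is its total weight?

Applying Kruskal's algorithm (sort edges by weight, add if no cycle):
  Add (0,7) w=3
  Add (2,6) w=6
  Add (0,4) w=8
  Add (2,7) w=10
  Add (3,7) w=11
  Add (7,8) w=12
  Skip (0,6) w=13 (creates cycle)
  Skip (4,7) w=13 (creates cycle)
  Add (0,1) w=14
  Add (5,6) w=15
MST weight = 79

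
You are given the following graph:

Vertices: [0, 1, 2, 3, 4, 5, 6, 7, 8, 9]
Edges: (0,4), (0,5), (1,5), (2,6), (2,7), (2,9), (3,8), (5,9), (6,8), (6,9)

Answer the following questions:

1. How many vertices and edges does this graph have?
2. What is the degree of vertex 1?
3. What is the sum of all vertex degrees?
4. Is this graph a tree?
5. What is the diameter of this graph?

Count: 10 vertices, 10 edges.
Vertex 1 has neighbors [5], degree = 1.
Handshaking lemma: 2 * 10 = 20.
A tree on 10 vertices has 9 edges. This graph has 10 edges (1 extra). Not a tree.
Diameter (longest shortest path) = 6.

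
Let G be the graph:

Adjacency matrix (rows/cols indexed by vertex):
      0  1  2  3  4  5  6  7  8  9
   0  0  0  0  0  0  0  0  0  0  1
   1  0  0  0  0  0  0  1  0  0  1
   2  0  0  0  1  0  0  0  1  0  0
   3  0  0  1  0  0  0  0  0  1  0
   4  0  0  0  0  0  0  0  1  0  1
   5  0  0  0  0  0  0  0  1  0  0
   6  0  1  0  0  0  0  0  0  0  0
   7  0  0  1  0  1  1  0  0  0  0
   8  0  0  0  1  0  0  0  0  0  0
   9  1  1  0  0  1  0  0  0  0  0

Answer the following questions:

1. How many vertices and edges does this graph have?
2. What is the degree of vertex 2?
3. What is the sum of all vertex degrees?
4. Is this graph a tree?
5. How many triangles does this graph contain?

Count: 10 vertices, 9 edges.
Vertex 2 has neighbors [3, 7], degree = 2.
Handshaking lemma: 2 * 9 = 18.
A graph is a tree iff it is connected and has exactly n-1 edges. This graph is connected (all 10 vertices in one component) and has 10-1 = 9 edges. It is a tree.
Number of triangles = 0.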